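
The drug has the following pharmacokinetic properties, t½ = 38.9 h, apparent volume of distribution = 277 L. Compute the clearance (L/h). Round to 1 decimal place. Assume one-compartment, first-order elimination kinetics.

4.9 L/h

k = ln2 / t½ = 0.693147 / 38.9 = 0.01782 h⁻¹
CL = k × Vd = 0.01782 × 277 = 4.936 L/h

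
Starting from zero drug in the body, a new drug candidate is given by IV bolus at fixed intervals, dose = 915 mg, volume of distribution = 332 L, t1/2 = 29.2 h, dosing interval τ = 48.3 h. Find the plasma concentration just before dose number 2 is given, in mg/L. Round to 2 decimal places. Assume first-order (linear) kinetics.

0.88 mg/L

C₀ per dose = Dose / Vd = 915 / 332 = 2.756 mg/L
k = ln2 / t½ = 0.693147 / 29.2 = 0.02374 h⁻¹
Fraction remaining after one interval: r = e^(−kτ) = e^(−0.02374 × 48.3) = 0.3177
Before dose 2, 1 dose has been given (aged 1τ).
C_trough = C₀ × r = 2.756 × 0.3177 = 0.8756 mg/L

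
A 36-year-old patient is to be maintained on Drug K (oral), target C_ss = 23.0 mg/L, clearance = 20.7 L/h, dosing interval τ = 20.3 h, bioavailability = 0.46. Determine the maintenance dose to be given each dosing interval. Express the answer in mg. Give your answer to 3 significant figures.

21000 mg

At steady state, F × (Dose/τ) = Css × CL.
Dose = Css × CL × τ / F = 23.0 × 20.70 × 20.3 / 0.46 = 21010 mg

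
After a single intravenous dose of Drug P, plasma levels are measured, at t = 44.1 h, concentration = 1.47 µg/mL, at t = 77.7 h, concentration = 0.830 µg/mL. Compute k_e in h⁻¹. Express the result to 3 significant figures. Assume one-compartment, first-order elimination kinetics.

0.0170 h⁻¹

k = ln(C₁/C₂) / (t₂ − t₁) = ln(1.47/0.830) / (77.7 − 44.1)
  = 0.5716 / 33.60 = 0.01701 h⁻¹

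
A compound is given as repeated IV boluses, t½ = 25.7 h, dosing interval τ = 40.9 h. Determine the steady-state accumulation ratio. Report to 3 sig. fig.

1.50

k = ln2 / t½ = 0.693147 / 25.7 = 0.02697 h⁻¹
e^(−kτ) = e^(−0.02697 × 40.9) = 0.3318
Accumulation ratio R = 1 / (1 − e^(−kτ)) = 1 / (1 − 0.3318) = 1.497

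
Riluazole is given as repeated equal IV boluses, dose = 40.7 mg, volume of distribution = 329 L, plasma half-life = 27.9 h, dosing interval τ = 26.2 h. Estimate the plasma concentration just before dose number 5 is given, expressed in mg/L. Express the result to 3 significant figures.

C₀ per dose = Dose / Vd = 40.7 / 329 = 0.1237 mg/L
k = ln2 / t½ = 0.693147 / 27.9 = 0.02484 h⁻¹
Fraction remaining after one interval: r = e^(−kτ) = e^(−0.02484 × 26.2) = 0.5216
Before dose 5, 4 doses have been given (aged 1τ, 2τ, 3τ, 4τ).
C_trough = C₀ × (r + r² + … + r^4) = C₀ × r(1−r^4)/(1−r)
        = 0.1237 × 0.5216 × (1 − 0.07402) / (1 − 0.5216) = 0.1249 mg/L

0.125 mg/L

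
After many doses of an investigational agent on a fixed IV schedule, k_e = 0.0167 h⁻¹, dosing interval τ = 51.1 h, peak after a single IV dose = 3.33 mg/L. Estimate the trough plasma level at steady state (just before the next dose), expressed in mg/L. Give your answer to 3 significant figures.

e^(−kτ) = e^(−0.01670 × 51.1) = 0.4260
Accumulation ratio R = 1 / (1 − e^(−kτ)) = 1 / (1 − 0.4260) = 1.742
Steady-state trough = C₀ × R × e^(−kτ) = 3.33 × 1.742 × 0.4260 = 2.471 mg/L

2.47 mg/L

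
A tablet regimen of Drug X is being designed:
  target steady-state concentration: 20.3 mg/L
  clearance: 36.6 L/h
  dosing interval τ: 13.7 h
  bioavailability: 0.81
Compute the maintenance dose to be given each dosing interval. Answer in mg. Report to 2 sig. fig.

13000 mg

At steady state, F × (Dose/τ) = Css × CL.
Dose = Css × CL × τ / F = 20.3 × 36.60 × 13.7 / 0.81 = 12570 mg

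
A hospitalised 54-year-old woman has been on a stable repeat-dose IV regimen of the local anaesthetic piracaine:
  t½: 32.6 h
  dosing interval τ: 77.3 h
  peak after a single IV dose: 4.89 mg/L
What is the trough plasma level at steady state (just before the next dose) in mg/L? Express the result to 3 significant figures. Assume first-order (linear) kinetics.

1.17 mg/L

k = ln2 / t½ = 0.693147 / 32.6 = 0.02126 h⁻¹
e^(−kτ) = e^(−0.02126 × 77.3) = 0.1933
Accumulation ratio R = 1 / (1 − e^(−kτ)) = 1 / (1 − 0.1933) = 1.240
Steady-state trough = C₀ × R × e^(−kτ) = 4.89 × 1.240 × 0.1933 = 1.172 mg/L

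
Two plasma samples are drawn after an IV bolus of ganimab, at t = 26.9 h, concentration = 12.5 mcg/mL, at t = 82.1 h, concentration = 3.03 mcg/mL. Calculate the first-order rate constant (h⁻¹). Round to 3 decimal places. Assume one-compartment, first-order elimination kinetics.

0.026 h⁻¹

k = ln(C₁/C₂) / (t₂ − t₁) = ln(12.5/3.03) / (82.1 − 26.9)
  = 1.417 / 55.20 = 0.02567 h⁻¹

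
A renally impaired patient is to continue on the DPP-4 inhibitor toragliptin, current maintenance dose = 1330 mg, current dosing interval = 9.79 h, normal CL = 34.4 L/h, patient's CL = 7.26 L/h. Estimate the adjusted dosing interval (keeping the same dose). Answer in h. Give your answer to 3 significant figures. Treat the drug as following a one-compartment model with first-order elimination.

To keep the same average steady-state level, dosing rate must scale with clearance.
CL ratio = 7.26 / 34.4 = 0.2110
New interval (same dose) = 9.79 / 0.2110 = 46.40 h

46.4 h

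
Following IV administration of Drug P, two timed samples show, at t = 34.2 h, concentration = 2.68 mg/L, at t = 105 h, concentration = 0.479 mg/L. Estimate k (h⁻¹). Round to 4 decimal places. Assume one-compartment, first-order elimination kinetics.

0.0243 h⁻¹

k = ln(C₁/C₂) / (t₂ − t₁) = ln(2.68/0.479) / (105 − 34.2)
  = 1.722 / 70.80 = 0.02432 h⁻¹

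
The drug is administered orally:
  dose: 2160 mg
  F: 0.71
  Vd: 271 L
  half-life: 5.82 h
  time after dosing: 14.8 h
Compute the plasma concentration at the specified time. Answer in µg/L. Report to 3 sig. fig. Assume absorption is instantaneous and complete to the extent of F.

Amount reaching circulation = F × Dose = 0.71 × 2160 = 1534 mg
C₀ = F·Dose / Vd = 1534 / 271 = 5.661 mg/L
k = ln2 / t½ = 0.693147 / 5.82 = 0.1191 h⁻¹
C = C₀ · e^(−k·t) = 5.661 × e^(−0.1191 × 14.8)
  = 5.661 × 0.1716 = 0.9714 mg/L
Convert: 0.9714 mg/L × 1000 = 971.4 µg/L

971 µg/L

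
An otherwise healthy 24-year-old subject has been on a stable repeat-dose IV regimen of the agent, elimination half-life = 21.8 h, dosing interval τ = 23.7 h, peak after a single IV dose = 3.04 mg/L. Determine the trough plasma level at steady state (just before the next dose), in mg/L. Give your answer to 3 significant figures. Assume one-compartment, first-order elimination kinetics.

k = ln2 / t½ = 0.693147 / 21.8 = 0.03180 h⁻¹
e^(−kτ) = e^(−0.03180 × 23.7) = 0.4706
Accumulation ratio R = 1 / (1 − e^(−kτ)) = 1 / (1 − 0.4706) = 1.889
Steady-state trough = C₀ × R × e^(−kτ) = 3.04 × 1.889 × 0.4706 = 2.702 mg/L

2.70 mg/L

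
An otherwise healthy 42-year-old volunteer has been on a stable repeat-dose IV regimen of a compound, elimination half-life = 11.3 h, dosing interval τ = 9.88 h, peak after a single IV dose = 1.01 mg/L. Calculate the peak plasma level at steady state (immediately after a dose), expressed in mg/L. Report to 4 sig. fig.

2.222 mg/L

k = ln2 / t½ = 0.693147 / 11.3 = 0.06134 h⁻¹
e^(−kτ) = e^(−0.06134 × 9.88) = 0.5455
Accumulation ratio R = 1 / (1 − e^(−kτ)) = 1 / (1 − 0.5455) = 2.200
Steady-state peak = C₀ × R = 1.01 × 2.200 = 2.222 mg/L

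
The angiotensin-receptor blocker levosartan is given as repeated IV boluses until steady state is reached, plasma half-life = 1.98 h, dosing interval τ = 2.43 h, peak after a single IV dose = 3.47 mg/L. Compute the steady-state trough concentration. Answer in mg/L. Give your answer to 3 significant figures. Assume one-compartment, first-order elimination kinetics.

2.59 mg/L

k = ln2 / t½ = 0.693147 / 1.98 = 0.3501 h⁻¹
e^(−kτ) = e^(−0.3501 × 2.43) = 0.4271
Accumulation ratio R = 1 / (1 − e^(−kτ)) = 1 / (1 − 0.4271) = 1.746
Steady-state trough = C₀ × R × e^(−kτ) = 3.47 × 1.746 × 0.4271 = 2.588 mg/L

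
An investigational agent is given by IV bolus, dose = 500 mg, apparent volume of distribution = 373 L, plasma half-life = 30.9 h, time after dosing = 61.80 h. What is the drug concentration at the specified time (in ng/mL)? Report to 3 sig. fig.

335 ng/mL

C₀ = Dose / Vd = 500.0 / 373 = 1.340 mg/L
k = ln2 / t½ = 0.693147 / 30.9 = 0.02243 h⁻¹
t / t½ = 61.80 / 30.9 = 2 half-lives
C = C₀ × (1/2)^2 = 1.340 × 0.2500 = 0.3350 mg/L
Convert: 0.3350 mg/L × 1000 = 335.0 ng/mL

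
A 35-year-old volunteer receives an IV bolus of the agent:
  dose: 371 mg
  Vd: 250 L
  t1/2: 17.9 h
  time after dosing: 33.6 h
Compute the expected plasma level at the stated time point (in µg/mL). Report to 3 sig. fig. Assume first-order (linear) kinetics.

0.404 µg/mL

C₀ = Dose / Vd = 371.0 / 250 = 1.484 mg/L
k = ln2 / t½ = 0.693147 / 17.9 = 0.03872 h⁻¹
C = C₀ · e^(−k·t) = 1.484 × e^(−0.03872 × 33.6)
  = 1.484 × 0.2723 = 0.4041 mg/L
(0.4041 mg/L = 0.4041 µg/mL)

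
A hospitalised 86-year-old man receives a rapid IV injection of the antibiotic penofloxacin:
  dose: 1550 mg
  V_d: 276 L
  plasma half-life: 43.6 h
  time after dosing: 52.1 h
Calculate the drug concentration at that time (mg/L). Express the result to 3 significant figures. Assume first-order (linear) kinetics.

2.45 mg/L

C₀ = Dose / Vd = 1550 / 276 = 5.616 mg/L
k = ln2 / t½ = 0.693147 / 43.6 = 0.01590 h⁻¹
C = C₀ · e^(−k·t) = 5.616 × e^(−0.01590 × 52.1)
  = 5.616 × 0.4368 = 2.453 mg/L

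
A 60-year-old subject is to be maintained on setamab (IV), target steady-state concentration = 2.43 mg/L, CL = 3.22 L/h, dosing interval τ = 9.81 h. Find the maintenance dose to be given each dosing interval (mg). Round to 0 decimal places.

77 mg

At steady state, Dose/τ = Css × CL.
Dose = Css × CL × τ = 2.43 × 3.220 × 9.81 = 76.76 mg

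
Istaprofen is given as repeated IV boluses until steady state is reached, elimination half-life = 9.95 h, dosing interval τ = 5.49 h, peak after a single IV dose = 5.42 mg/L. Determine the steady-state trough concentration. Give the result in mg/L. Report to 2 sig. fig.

12 mg/L

k = ln2 / t½ = 0.693147 / 9.95 = 0.06966 h⁻¹
e^(−kτ) = e^(−0.06966 × 5.49) = 0.6822
Accumulation ratio R = 1 / (1 − e^(−kτ)) = 1 / (1 − 0.6822) = 3.147
Steady-state trough = C₀ × R × e^(−kτ) = 5.42 × 3.147 × 0.6822 = 11.64 mg/L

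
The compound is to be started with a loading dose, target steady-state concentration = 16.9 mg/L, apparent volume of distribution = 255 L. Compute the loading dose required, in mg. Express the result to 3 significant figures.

4310 mg

LD = Css × Vd = 16.9 × 255 = 4310 mg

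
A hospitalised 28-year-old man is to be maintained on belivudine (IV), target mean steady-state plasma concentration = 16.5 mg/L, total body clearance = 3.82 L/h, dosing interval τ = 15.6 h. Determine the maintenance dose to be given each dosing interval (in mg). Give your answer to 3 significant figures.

At steady state, Dose/τ = Css × CL.
Dose = Css × CL × τ = 16.5 × 3.820 × 15.6 = 983.3 mg

983 mg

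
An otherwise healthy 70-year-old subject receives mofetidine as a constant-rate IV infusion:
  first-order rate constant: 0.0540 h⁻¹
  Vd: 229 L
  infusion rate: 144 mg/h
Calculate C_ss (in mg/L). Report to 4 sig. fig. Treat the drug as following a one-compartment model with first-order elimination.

11.64 mg/L

CL = k × Vd = 0.05400 × 229 = 12.37 L/h
At steady state Css = R₀ / CL = 144 / 12.37 = 11.64 mg/L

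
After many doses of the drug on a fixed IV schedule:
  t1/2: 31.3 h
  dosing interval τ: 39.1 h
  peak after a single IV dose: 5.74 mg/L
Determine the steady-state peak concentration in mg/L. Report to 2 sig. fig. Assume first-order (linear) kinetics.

9.9 mg/L

k = ln2 / t½ = 0.693147 / 31.3 = 0.02215 h⁻¹
e^(−kτ) = e^(−0.02215 × 39.1) = 0.4206
Accumulation ratio R = 1 / (1 − e^(−kτ)) = 1 / (1 − 0.4206) = 1.726
Steady-state peak = C₀ × R = 5.74 × 1.726 = 9.907 mg/L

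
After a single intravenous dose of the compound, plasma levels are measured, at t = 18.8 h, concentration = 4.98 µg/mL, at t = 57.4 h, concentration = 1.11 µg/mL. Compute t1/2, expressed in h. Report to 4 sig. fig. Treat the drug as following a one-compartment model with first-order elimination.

k = ln(C₁/C₂) / (t₂ − t₁) = ln(4.98/1.11) / (57.4 − 18.8)
  = 1.501 / 38.60 = 0.03889 h⁻¹
t½ = ln2 / k = 0.693147 / 0.03889 = 17.82 h

17.82 h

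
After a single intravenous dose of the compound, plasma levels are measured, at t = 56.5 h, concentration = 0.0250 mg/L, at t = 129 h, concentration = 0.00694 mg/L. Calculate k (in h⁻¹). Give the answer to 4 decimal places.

0.0177 h⁻¹

k = ln(C₁/C₂) / (t₂ − t₁) = ln(0.0250/0.00694) / (129 − 56.5)
  = 1.282 / 72.50 = 0.01768 h⁻¹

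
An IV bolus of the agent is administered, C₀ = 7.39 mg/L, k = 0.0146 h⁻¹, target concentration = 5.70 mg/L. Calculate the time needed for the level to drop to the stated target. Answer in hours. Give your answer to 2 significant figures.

18 h

t = ln(C₀ / C) / k = ln(7.390 / 5.70) / 0.01460
  = ln(1.296) / 0.01460 = 0.2593 / 0.01460 = 17.76 h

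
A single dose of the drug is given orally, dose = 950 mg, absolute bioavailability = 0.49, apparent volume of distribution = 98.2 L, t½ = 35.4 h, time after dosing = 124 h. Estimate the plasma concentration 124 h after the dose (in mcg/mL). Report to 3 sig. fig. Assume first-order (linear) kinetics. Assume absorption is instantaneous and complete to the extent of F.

0.418 mcg/mL

Amount reaching circulation = F × Dose = 0.49 × 950.0 = 465.5 mg
C₀ = F·Dose / Vd = 465.5 / 98.2 = 4.740 mg/L
k = ln2 / t½ = 0.693147 / 35.4 = 0.01958 h⁻¹
C = C₀ · e^(−k·t) = 4.740 × e^(−0.01958 × 124)
  = 4.740 × 0.08822 = 0.4182 mg/L
(0.4182 mg/L = 0.4182 mcg/mL)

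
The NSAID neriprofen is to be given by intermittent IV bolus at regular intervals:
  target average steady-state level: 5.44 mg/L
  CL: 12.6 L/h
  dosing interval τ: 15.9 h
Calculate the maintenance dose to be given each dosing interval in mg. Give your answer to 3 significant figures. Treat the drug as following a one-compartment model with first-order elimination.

1090 mg

At steady state, Dose/τ = Css × CL.
Dose = Css × CL × τ = 5.44 × 12.60 × 15.9 = 1090 mg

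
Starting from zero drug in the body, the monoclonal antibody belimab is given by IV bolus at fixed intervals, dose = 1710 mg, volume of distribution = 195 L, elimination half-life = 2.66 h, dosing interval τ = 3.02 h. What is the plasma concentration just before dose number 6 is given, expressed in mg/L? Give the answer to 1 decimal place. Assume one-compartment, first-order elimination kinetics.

7.2 mg/L

C₀ per dose = Dose / Vd = 1710 / 195 = 8.769 mg/L
k = ln2 / t½ = 0.693147 / 2.66 = 0.2606 h⁻¹
Fraction remaining after one interval: r = e^(−kτ) = e^(−0.2606 × 3.02) = 0.4552
Before dose 6, 5 doses have been given (aged 1τ, 2τ, 3τ, 4τ, 5τ).
C_trough = C₀ × (r + r² + … + r^5) = C₀ × r(1−r^5)/(1−r)
        = 8.769 × 0.4552 × (1 − 0.01954) / (1 − 0.4552) = 7.184 mg/L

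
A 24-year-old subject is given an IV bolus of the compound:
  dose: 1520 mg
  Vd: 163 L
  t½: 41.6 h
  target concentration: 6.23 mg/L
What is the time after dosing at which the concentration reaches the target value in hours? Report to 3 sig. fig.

C₀ = Dose / Vd = 1520 / 163 = 9.325 mg/L
k = ln2 / t½ = 0.693147 / 41.6 = 0.01666 h⁻¹
t = ln(C₀ / C) / k = ln(9.325 / 6.23) / 0.01666
  = ln(1.497) / 0.01666 = 0.4035 / 0.01666 = 24.22 h

24.2 h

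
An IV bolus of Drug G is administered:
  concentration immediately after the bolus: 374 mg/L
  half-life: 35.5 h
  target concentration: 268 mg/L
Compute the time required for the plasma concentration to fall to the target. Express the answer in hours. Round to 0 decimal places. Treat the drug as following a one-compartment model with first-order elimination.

k = ln2 / t½ = 0.693147 / 35.5 = 0.01953 h⁻¹
t = ln(C₀ / C) / k = ln(374.0 / 268) / 0.01953
  = ln(1.396) / 0.01953 = 0.3336 / 0.01953 = 17.08 h

17 h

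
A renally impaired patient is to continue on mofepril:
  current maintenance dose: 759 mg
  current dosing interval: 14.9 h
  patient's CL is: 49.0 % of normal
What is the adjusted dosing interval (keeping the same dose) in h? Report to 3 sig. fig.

To keep the same average steady-state level, dosing rate must scale with clearance.
CL ratio = 49.0 / 100 = 0.4900
New interval (same dose) = 14.9 / 0.4900 = 30.41 h

30.4 h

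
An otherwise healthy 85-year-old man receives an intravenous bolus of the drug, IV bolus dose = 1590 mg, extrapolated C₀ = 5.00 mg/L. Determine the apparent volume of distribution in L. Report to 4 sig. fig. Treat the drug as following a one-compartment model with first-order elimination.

Vd = Dose / C₀ = 1590 / 5.00 = 318.0 L

318.0 L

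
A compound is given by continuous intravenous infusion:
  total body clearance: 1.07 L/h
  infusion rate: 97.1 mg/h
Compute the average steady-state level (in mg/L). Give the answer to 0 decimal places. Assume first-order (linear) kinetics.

91 mg/L

At steady state Css = R₀ / CL = 97.1 / 1.070 = 90.75 mg/L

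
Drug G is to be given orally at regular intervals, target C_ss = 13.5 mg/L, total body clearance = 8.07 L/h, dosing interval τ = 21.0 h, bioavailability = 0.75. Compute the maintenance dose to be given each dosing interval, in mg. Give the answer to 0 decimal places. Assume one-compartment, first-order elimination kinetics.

3050 mg

At steady state, F × (Dose/τ) = Css × CL.
Dose = Css × CL × τ / F = 13.5 × 8.070 × 21.0 / 0.75 = 3050 mg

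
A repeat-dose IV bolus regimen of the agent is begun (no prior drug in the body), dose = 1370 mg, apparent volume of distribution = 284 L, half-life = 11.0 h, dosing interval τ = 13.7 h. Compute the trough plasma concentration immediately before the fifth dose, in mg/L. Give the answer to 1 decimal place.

C₀ per dose = Dose / Vd = 1370 / 284 = 4.824 mg/L
k = ln2 / t½ = 0.693147 / 11.0 = 0.06301 h⁻¹
Fraction remaining after one interval: r = e^(−kτ) = e^(−0.06301 × 13.7) = 0.4218
Before dose 5, 4 doses have been given (aged 1τ, 2τ, 3τ, 4τ).
C_trough = C₀ × (r + r² + … + r^4) = C₀ × r(1−r^4)/(1−r)
        = 4.824 × 0.4218 × (1 − 0.03165) / (1 − 0.4218) = 3.408 mg/L

3.4 mg/L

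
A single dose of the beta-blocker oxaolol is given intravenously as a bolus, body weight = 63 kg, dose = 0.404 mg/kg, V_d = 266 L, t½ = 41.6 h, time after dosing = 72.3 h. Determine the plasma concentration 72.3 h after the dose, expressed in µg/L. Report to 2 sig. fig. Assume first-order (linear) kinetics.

29 µg/L

Total dose = 0.404 × 63 = 25.45 mg
C₀ = Dose / Vd = 25.45 / 266 = 0.09568 mg/L
k = ln2 / t½ = 0.693147 / 41.6 = 0.01666 h⁻¹
C = C₀ · e^(−k·t) = 0.09568 × e^(−0.01666 × 72.3)
  = 0.09568 × 0.2998 = 0.02868 mg/L
Convert: 0.02868 mg/L × 1000 = 28.68 µg/L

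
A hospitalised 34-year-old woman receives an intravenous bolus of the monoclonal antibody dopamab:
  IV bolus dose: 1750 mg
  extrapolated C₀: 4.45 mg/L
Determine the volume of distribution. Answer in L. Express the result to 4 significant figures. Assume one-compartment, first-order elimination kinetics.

393.3 L

Vd = Dose / C₀ = 1750 / 4.45 = 393.3 L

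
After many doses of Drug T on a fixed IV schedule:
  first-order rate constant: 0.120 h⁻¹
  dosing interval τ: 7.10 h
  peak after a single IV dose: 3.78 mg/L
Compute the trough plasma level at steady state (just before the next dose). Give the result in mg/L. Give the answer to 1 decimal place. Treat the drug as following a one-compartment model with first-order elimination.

e^(−kτ) = e^(−0.1200 × 7.10) = 0.4266
Accumulation ratio R = 1 / (1 − e^(−kτ)) = 1 / (1 − 0.4266) = 1.744
Steady-state trough = C₀ × R × e^(−kτ) = 3.78 × 1.744 × 0.4266 = 2.812 mg/L

2.8 mg/L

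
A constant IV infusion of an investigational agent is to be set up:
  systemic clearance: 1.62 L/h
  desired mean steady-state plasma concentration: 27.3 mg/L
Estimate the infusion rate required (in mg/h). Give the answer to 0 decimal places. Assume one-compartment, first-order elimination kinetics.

At steady state, infusion rate R₀ = Css × CL = 27.3 × 1.620 = 44.23 mg/h

44 mg/h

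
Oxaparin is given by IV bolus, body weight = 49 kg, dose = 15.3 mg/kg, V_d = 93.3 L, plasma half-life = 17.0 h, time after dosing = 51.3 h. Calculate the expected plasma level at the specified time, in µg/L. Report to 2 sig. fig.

Total dose = 15.3 × 49 = 749.7 mg
C₀ = Dose / Vd = 749.7 / 93.3 = 8.035 mg/L
k = ln2 / t½ = 0.693147 / 17.0 = 0.04077 h⁻¹
C = C₀ · e^(−k·t) = 8.035 × e^(−0.04077 × 51.3)
  = 8.035 × 0.1235 = 0.9923 mg/L
Convert: 0.9923 mg/L × 1000 = 992.3 µg/L

990 µg/L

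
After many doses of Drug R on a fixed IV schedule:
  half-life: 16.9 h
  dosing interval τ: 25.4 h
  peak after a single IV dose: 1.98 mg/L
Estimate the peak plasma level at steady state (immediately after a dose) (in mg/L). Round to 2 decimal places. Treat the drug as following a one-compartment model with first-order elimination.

k = ln2 / t½ = 0.693147 / 16.9 = 0.04101 h⁻¹
e^(−kτ) = e^(−0.04101 × 25.4) = 0.3529
Accumulation ratio R = 1 / (1 − e^(−kτ)) = 1 / (1 − 0.3529) = 1.545
Steady-state peak = C₀ × R = 1.98 × 1.545 = 3.059 mg/L

3.06 mg/L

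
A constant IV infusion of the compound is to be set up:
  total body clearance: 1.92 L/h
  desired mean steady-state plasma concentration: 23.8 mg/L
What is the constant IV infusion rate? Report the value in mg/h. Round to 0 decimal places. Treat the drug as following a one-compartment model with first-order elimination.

At steady state, infusion rate R₀ = Css × CL = 23.8 × 1.920 = 45.70 mg/h

46 mg/h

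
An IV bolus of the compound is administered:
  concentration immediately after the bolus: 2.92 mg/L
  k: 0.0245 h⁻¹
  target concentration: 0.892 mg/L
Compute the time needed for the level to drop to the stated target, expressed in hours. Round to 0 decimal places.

t = ln(C₀ / C) / k = ln(2.920 / 0.892) / 0.02450
  = ln(3.274) / 0.02450 = 1.186 / 0.02450 = 48.41 h

48 h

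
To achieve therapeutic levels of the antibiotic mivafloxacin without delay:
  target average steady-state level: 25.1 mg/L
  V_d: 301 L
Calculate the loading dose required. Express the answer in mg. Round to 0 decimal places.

7555 mg

LD = Css × Vd = 25.1 × 301 = 7555 mg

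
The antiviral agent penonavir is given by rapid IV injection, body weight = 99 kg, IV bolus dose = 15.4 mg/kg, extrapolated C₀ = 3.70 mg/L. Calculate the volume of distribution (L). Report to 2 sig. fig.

Dose = 15.4 × 99 = 1525 mg
Vd = Dose / C₀ = 1525 / 3.70 = 412.2 L

410 L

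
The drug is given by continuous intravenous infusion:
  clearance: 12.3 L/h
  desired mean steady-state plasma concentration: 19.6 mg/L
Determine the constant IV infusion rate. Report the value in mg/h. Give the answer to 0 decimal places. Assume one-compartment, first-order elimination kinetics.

At steady state, infusion rate R₀ = Css × CL = 19.6 × 12.30 = 241.1 mg/h

241 mg/h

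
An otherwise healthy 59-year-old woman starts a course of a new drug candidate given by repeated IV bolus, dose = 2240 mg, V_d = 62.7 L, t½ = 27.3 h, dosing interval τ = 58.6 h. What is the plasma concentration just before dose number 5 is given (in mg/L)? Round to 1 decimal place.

C₀ per dose = Dose / Vd = 2240 / 62.7 = 35.73 mg/L
k = ln2 / t½ = 0.693147 / 27.3 = 0.02539 h⁻¹
Fraction remaining after one interval: r = e^(−kτ) = e^(−0.02539 × 58.6) = 0.2259
Before dose 5, 4 doses have been given (aged 1τ, 2τ, 3τ, 4τ).
C_trough = C₀ × (r + r² + … + r^4) = C₀ × r(1−r^4)/(1−r)
        = 35.73 × 0.2259 × (1 − 0.002604) / (1 − 0.2259) = 10.40 mg/L

10.4 mg/L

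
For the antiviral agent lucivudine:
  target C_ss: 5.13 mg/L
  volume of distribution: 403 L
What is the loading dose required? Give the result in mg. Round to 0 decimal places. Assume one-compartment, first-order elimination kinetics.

2067 mg

LD = Css × Vd = 5.13 × 403 = 2067 mg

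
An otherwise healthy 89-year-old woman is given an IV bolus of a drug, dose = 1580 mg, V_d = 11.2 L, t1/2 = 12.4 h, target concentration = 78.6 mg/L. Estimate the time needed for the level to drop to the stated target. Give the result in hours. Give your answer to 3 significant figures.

C₀ = Dose / Vd = 1580 / 11.2 = 141.1 mg/L
k = ln2 / t½ = 0.693147 / 12.4 = 0.05590 h⁻¹
t = ln(C₀ / C) / k = ln(141.1 / 78.6) / 0.05590
  = ln(1.795) / 0.05590 = 0.5850 / 0.05590 = 10.47 h

10.5 h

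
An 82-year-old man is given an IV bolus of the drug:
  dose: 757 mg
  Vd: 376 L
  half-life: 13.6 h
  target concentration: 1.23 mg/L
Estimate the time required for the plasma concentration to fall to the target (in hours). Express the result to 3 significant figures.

C₀ = Dose / Vd = 757.0 / 376 = 2.013 mg/L
k = ln2 / t½ = 0.693147 / 13.6 = 0.05097 h⁻¹
t = ln(C₀ / C) / k = ln(2.013 / 1.23) / 0.05097
  = ln(1.637) / 0.05097 = 0.4929 / 0.05097 = 9.670 h

9.67 h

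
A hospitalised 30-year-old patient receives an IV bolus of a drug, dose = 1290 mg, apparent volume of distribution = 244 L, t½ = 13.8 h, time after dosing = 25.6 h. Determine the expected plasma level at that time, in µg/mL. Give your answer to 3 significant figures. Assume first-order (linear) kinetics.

C₀ = Dose / Vd = 1290 / 244 = 5.287 mg/L
k = ln2 / t½ = 0.693147 / 13.8 = 0.05023 h⁻¹
C = C₀ · e^(−k·t) = 5.287 × e^(−0.05023 × 25.6)
  = 5.287 × 0.2764 = 1.461 mg/L
(1.461 mg/L = 1.461 µg/mL)

1.46 µg/mL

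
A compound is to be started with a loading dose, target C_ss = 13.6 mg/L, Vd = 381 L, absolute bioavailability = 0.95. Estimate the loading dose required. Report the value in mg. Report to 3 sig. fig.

LD = Css × Vd / F = 13.6 × 381 / 0.95 = 5454 mg

5450 mg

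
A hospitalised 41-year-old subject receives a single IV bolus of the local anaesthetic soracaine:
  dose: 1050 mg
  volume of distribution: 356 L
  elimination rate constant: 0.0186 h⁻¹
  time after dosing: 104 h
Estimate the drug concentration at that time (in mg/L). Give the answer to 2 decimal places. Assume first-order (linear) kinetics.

0.43 mg/L

C₀ = Dose / Vd = 1050 / 356 = 2.949 mg/L
C = C₀ · e^(−k·t) = 2.949 × e^(−0.01860 × 104)
  = 2.949 × 0.1445 = 0.4261 mg/L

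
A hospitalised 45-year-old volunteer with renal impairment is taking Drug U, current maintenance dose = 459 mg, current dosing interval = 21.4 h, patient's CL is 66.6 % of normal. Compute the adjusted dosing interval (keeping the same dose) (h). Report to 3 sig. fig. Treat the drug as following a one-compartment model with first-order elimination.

32.1 h

To keep the same average steady-state level, dosing rate must scale with clearance.
CL ratio = 66.6 / 100 = 0.6660
New interval (same dose) = 21.4 / 0.6660 = 32.13 h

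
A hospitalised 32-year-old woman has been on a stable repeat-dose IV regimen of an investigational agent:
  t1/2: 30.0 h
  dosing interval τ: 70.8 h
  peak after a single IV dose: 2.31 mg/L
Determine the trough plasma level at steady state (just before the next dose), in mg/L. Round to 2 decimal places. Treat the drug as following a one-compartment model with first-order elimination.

k = ln2 / t½ = 0.693147 / 30.0 = 0.02310 h⁻¹
e^(−kτ) = e^(−0.02310 × 70.8) = 0.1949
Accumulation ratio R = 1 / (1 − e^(−kτ)) = 1 / (1 − 0.1949) = 1.242
Steady-state trough = C₀ × R × e^(−kτ) = 2.31 × 1.242 × 0.1949 = 0.5592 mg/L

0.56 mg/L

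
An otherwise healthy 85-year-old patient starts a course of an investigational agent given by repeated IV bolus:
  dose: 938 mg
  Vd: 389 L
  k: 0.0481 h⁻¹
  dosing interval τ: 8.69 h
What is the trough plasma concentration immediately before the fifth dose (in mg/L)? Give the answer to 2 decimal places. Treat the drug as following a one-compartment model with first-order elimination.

3.77 mg/L

C₀ per dose = Dose / Vd = 938 / 389 = 2.411 mg/L
Fraction remaining after one interval: r = e^(−kτ) = e^(−0.04810 × 8.69) = 0.6584
Before dose 5, 4 doses have been given (aged 1τ, 2τ, 3τ, 4τ).
C_trough = C₀ × (r + r² + … + r^4) = C₀ × r(1−r^4)/(1−r)
        = 2.411 × 0.6584 × (1 − 0.1879) / (1 − 0.6584) = 3.774 mg/L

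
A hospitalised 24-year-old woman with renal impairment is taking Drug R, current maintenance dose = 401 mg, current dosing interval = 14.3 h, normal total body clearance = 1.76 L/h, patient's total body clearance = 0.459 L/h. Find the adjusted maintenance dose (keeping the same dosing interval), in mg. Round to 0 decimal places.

To keep the same average steady-state level, dosing rate must scale with clearance.
CL ratio = 0.459 / 1.76 = 0.2608
New dose (same interval) = 401 × 0.2608 = 104.6 mg

105 mg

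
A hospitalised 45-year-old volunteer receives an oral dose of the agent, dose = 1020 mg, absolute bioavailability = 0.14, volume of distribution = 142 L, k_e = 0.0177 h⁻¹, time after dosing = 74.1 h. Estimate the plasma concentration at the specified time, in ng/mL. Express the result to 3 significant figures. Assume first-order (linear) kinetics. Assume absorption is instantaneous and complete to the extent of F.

271 ng/mL

Amount reaching circulation = F × Dose = 0.14 × 1020 = 142.8 mg
C₀ = F·Dose / Vd = 142.8 / 142 = 1.006 mg/L
C = C₀ · e^(−k·t) = 1.006 × e^(−0.01770 × 74.1)
  = 1.006 × 0.2694 = 0.2710 mg/L
Convert: 0.2710 mg/L × 1000 = 271.0 ng/mL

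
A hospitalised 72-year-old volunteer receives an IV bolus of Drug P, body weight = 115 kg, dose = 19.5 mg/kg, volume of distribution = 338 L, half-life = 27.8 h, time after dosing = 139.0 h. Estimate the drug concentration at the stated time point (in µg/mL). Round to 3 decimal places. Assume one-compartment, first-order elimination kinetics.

0.207 µg/mL

Total dose = 19.5 × 115 = 2243 mg
C₀ = Dose / Vd = 2243 / 338 = 6.636 mg/L
k = ln2 / t½ = 0.693147 / 27.8 = 0.02493 h⁻¹
t / t½ = 139.0 / 27.8 = 5 half-lives
C = C₀ × (1/2)^5 = 6.636 × 0.03125 = 0.2074 mg/L
(0.2074 mg/L = 0.2074 µg/mL)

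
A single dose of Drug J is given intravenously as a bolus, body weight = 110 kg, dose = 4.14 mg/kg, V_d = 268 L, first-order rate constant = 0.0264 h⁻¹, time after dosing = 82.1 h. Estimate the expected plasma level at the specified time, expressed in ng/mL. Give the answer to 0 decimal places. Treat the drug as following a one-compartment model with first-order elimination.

195 ng/mL

Total dose = 4.14 × 110 = 455.4 mg
C₀ = Dose / Vd = 455.4 / 268 = 1.699 mg/L
C = C₀ · e^(−k·t) = 1.699 × e^(−0.02640 × 82.1)
  = 1.699 × 0.1145 = 0.1945 mg/L
Convert: 0.1945 mg/L × 1000 = 194.5 ng/mL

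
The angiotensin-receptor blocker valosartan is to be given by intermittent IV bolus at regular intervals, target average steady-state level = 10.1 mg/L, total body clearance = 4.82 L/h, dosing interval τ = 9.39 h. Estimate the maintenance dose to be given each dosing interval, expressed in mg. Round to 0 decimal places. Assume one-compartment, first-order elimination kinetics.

457 mg

At steady state, Dose/τ = Css × CL.
Dose = Css × CL × τ = 10.1 × 4.820 × 9.39 = 457.1 mg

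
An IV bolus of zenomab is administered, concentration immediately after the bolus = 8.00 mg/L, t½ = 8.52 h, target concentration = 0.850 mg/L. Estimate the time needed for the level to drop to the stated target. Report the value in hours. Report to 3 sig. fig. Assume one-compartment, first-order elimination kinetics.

k = ln2 / t½ = 0.693147 / 8.52 = 0.08136 h⁻¹
t = ln(C₀ / C) / k = ln(8.000 / 0.850) / 0.08136
  = ln(9.412) / 0.08136 = 2.242 / 0.08136 = 27.56 h

27.6 h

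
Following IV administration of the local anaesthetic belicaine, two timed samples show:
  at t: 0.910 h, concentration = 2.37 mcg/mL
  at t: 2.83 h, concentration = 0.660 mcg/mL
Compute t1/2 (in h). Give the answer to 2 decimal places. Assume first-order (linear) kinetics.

1.04 h

k = ln(C₁/C₂) / (t₂ − t₁) = ln(2.37/0.660) / (2.83 − 0.910)
  = 1.278 / 1.920 = 0.6656 h⁻¹
t½ = ln2 / k = 0.693147 / 0.6656 = 1.041 h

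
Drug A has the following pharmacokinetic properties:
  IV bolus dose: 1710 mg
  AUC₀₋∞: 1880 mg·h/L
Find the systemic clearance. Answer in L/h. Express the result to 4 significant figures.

CL = Dose / AUC = 1710 / 1880 = 0.9096 L/h

0.9096 L/h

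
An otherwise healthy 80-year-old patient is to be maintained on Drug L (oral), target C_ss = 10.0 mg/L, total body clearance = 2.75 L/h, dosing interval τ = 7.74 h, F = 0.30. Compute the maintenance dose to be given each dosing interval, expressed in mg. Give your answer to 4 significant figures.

At steady state, F × (Dose/τ) = Css × CL.
Dose = Css × CL × τ / F = 10.0 × 2.750 × 7.74 / 0.30 = 709.5 mg

709.5 mg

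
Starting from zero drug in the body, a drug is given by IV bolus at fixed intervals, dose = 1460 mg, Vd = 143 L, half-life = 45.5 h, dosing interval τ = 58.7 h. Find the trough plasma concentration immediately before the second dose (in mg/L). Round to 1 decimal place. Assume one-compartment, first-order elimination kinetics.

4.2 mg/L

C₀ per dose = Dose / Vd = 1460 / 143 = 10.21 mg/L
k = ln2 / t½ = 0.693147 / 45.5 = 0.01523 h⁻¹
Fraction remaining after one interval: r = e^(−kτ) = e^(−0.01523 × 58.7) = 0.4090
Before dose 2, 1 dose has been given (aged 1τ).
C_trough = C₀ × r = 10.21 × 0.4090 = 4.176 mg/L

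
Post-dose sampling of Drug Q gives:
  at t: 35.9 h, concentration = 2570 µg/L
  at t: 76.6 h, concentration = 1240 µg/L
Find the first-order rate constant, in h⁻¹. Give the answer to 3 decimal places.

0.018 h⁻¹

k = ln(C₁/C₂) / (t₂ − t₁) = ln(2570/1240) / (76.6 − 35.9)
  = 0.7288 / 40.70 = 0.01791 h⁻¹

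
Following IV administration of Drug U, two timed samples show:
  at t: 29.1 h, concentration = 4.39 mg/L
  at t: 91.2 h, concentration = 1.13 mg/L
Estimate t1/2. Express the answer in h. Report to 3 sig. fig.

k = ln(C₁/C₂) / (t₂ − t₁) = ln(4.39/1.13) / (91.2 − 29.1)
  = 1.357 / 62.10 = 0.02185 h⁻¹
t½ = ln2 / k = 0.693147 / 0.02185 = 31.72 h

31.7 h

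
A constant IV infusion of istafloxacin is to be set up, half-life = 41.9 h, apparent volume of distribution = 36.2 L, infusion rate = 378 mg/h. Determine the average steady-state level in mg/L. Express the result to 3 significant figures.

631 mg/L

k = ln2 / t½ = 0.693147 / 41.9 = 0.01654 h⁻¹
CL = k × Vd = 0.01654 × 36.2 = 0.5987 L/h
At steady state Css = R₀ / CL = 378 / 0.5987 = 631.4 mg/L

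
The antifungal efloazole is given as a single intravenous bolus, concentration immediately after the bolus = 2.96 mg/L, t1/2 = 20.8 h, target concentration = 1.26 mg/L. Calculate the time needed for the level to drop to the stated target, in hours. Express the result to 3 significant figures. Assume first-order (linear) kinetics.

25.6 h

k = ln2 / t½ = 0.693147 / 20.8 = 0.03332 h⁻¹
t = ln(C₀ / C) / k = ln(2.960 / 1.26) / 0.03332
  = ln(2.349) / 0.03332 = 0.8540 / 0.03332 = 25.63 h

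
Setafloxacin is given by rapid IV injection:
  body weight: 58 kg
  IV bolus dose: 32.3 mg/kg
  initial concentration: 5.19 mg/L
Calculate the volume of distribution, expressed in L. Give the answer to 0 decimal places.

361 L

Dose = 32.3 × 58 = 1873 mg
Vd = Dose / C₀ = 1873 / 5.19 = 360.9 L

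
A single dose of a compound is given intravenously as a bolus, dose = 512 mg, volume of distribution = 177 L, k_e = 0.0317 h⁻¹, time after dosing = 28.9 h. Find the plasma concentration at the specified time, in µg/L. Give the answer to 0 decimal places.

1157 µg/L

C₀ = Dose / Vd = 512.0 / 177 = 2.893 mg/L
C = C₀ · e^(−k·t) = 2.893 × e^(−0.03170 × 28.9)
  = 2.893 × 0.4001 = 1.157 mg/L
Convert: 1.157 mg/L × 1000 = 1157 µg/L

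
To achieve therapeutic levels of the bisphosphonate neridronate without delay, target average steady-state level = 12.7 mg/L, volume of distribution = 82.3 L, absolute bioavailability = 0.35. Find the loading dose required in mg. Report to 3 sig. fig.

2990 mg

LD = Css × Vd / F = 12.7 × 82.3 / 0.35 = 2986 mg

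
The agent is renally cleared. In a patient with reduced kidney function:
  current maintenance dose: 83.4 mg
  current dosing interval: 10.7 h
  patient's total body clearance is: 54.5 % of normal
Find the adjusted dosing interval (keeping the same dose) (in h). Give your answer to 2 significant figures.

To keep the same average steady-state level, dosing rate must scale with clearance.
CL ratio = 54.5 / 100 = 0.5450
New interval (same dose) = 10.7 / 0.5450 = 19.63 h

20 h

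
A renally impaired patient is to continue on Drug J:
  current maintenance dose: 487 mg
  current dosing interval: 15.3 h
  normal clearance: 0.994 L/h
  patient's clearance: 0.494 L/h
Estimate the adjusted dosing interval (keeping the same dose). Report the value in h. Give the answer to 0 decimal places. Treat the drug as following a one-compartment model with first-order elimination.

To keep the same average steady-state level, dosing rate must scale with clearance.
CL ratio = 0.494 / 0.994 = 0.4970
New interval (same dose) = 15.3 / 0.4970 = 30.78 h

31 h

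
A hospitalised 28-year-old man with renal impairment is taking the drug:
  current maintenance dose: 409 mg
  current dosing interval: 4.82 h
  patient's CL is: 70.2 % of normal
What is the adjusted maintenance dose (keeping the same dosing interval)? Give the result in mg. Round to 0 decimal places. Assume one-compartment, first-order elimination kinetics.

To keep the same average steady-state level, dosing rate must scale with clearance.
CL ratio = 70.2 / 100 = 0.7020
New dose (same interval) = 409 × 0.7020 = 287.1 mg

287 mg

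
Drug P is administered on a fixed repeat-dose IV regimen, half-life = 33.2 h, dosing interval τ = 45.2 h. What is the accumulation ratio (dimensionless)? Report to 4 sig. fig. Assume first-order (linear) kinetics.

k = ln2 / t½ = 0.693147 / 33.2 = 0.02088 h⁻¹
e^(−kτ) = e^(−0.02088 × 45.2) = 0.3892
Accumulation ratio R = 1 / (1 − e^(−kτ)) = 1 / (1 − 0.3892) = 1.637

1.637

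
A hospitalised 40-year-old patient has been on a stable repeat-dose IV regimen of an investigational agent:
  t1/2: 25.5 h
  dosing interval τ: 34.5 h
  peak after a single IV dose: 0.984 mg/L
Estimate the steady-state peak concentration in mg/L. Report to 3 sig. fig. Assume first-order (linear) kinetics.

1.62 mg/L

k = ln2 / t½ = 0.693147 / 25.5 = 0.02718 h⁻¹
e^(−kτ) = e^(−0.02718 × 34.5) = 0.3915
Accumulation ratio R = 1 / (1 − e^(−kτ)) = 1 / (1 − 0.3915) = 1.643
Steady-state peak = C₀ × R = 0.984 × 1.643 = 1.617 mg/L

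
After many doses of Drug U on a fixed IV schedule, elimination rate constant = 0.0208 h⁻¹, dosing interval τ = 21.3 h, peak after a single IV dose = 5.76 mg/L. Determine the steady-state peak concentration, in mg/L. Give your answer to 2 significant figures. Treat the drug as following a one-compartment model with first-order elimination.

e^(−kτ) = e^(−0.02080 × 21.3) = 0.6421
Accumulation ratio R = 1 / (1 − e^(−kτ)) = 1 / (1 − 0.6421) = 2.794
Steady-state peak = C₀ × R = 5.76 × 2.794 = 16.09 mg/L

16 mg/L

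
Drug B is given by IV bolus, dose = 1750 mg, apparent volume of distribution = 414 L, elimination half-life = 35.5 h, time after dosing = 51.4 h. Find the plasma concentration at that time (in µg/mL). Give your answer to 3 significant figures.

C₀ = Dose / Vd = 1750 / 414 = 4.227 mg/L
k = ln2 / t½ = 0.693147 / 35.5 = 0.01953 h⁻¹
C = C₀ · e^(−k·t) = 4.227 × e^(−0.01953 × 51.4)
  = 4.227 × 0.3665 = 1.549 mg/L
(1.549 mg/L = 1.549 µg/mL)

1.55 µg/mL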